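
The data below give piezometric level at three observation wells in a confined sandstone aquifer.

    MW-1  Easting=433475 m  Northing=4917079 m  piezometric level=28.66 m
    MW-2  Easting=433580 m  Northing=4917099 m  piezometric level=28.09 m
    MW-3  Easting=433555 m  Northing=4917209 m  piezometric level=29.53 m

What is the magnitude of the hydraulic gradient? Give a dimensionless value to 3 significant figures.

Differences from MW-1: to MW-2 (Δx, Δy, Δh) = (105, 20, -0.57); to MW-3 = (80, 130, +0.87).
Solve a·Δx + b·Δy = Δh: det = 105·130 − 80·20 = 12050.
∂h/∂x = [(-0.57)·130 − (+0.87)·20] / 12050 = -0.007593
∂h/∂y = [105·(+0.87) − 80·(-0.57)] / 12050 = +0.01137
|∇h| = √(-0.007593² + 0.01137²) = 0.01367

0.0137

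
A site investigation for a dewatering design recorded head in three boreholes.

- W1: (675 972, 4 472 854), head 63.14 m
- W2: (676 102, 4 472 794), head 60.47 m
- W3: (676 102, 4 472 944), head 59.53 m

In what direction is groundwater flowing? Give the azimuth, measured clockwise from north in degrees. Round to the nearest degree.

With h = a·x + b·y + c and W1 as origin, the differences give:
  130·a + (-60)·b = -2.67
  130·a + 90·b = -3.61
Eliminate b (×90 and ×(-60), subtract): 19500·a = -456.900 → a = ∂h/∂x = -0.02343
Back-substitute: b = ∂h/∂y = -0.006267.
Flow direction (−∇h) has components (+0.02343 E, +0.006267 N).
Azimuth = atan2(E, N) = atan2(+0.02343, +0.006267) = 75.0° ≈ 075°.

075°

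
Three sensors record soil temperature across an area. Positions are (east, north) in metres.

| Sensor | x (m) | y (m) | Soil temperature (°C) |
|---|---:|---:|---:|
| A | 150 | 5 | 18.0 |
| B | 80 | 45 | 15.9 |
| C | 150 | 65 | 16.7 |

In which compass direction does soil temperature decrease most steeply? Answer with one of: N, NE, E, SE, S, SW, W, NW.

NW

With T = a·x + b·y + c and A as origin, the differences give:
  (-70)·a + 40·b = -2.1
  0·a + 60·b = -1.3
Eliminate b (×60 and ×40, subtract): -4200·a = -74.00 → a = ∂T/∂x = +0.01762
Back-substitute: b = ∂T/∂y = -0.02167.
Steepest decrease is along −∇f = (-0.01762 E, +0.02167 N) → northwest.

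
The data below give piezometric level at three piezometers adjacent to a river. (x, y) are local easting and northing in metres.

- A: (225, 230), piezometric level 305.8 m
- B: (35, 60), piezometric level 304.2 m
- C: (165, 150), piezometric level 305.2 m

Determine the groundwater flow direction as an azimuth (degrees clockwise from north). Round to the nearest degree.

235°

Taking A as reference: B−A = (-190, -170, -1.6); C−A = (-60, -80, -0.6).
Solve a·Δx + b·Δy = Δh: det = (-190)·(-80) − (-60)·(-170) = 5000.
∂h/∂x = [(-1.6)·(-80) − (-0.6)·(-170)] / 5000 = +0.005200
∂h/∂y = [(-190)·(-0.6) − (-60)·(-1.6)] / 5000 = +0.003600
Flow direction (−∇h) has components (-0.005200 E, -0.003600 N).
Azimuth = atan2(E, N) = atan2(-0.005200, -0.003600) = 235.3° ≈ 235°.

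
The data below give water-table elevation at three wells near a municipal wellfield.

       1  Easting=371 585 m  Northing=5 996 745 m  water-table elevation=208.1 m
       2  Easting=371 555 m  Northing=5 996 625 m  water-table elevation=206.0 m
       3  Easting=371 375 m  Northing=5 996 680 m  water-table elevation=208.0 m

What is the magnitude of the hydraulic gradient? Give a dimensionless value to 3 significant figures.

Differences from 1: to 2 (Δx, Δy, Δh) = (-30, -120, -2.1); to 3 = (-210, -65, -0.1).
Solve a·Δx + b·Δy = Δh: det = (-30)·(-65) − (-210)·(-120) = -23250.
∂h/∂x = [(-2.1)·(-65) − (-0.1)·(-120)] / -23250 = -0.005355
∂h/∂y = [(-30)·(-0.1) − (-210)·(-2.1)] / -23250 = +0.01884
|∇h| = √(-0.005355² + 0.01884²) = 0.01959

0.0196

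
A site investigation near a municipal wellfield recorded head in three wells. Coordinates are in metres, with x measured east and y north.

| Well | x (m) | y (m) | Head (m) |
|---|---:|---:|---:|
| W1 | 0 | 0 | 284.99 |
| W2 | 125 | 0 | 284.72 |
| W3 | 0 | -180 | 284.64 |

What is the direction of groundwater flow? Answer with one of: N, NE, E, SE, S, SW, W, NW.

SE

∂h/∂x = (284.72 − 284.99) / (125 − 0) = -0.002160
∂h/∂y = (284.64 − 284.99) / (-180 − 0) = +0.001944
Flow = −∇h = (+0.002160 east, -0.001944 north), which points southeast.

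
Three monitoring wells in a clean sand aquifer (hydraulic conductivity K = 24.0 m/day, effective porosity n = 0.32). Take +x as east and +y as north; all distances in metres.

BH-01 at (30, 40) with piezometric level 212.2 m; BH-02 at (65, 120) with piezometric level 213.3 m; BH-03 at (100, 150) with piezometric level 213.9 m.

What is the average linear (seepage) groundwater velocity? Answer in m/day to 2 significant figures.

Differences from BH-01: to BH-02 (Δx, Δy, Δh) = (35, 80, +1.1); to BH-03 = (70, 110, +1.7).
Solve a·Δx + b·Δy = Δh: det = 35·110 − 70·80 = -1750.
∂h/∂x = [(+1.1)·110 − (+1.7)·80] / -1750 = +0.008571
∂h/∂y = [35·(+1.7) − 70·(+1.1)] / -1750 = +0.01000
|∇h| = √(0.008571² + 0.01000²) = 0.01317
Seepage velocity v = K·i/n = 24.0 × 0.01317 / 0.32 = 0.9877 m/day.

0.99 m/day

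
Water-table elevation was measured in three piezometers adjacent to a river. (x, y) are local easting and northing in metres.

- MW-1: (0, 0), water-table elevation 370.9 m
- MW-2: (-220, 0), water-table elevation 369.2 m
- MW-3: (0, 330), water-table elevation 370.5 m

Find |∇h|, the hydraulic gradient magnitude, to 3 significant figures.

0.00782

∂h/∂x = (369.2 − 370.9) / (-220 − 0) = +0.007727
∂h/∂y = (370.5 − 370.9) / (330 − 0) = -0.001212
|∇h| = √(0.007727² + -0.001212²) = 0.007821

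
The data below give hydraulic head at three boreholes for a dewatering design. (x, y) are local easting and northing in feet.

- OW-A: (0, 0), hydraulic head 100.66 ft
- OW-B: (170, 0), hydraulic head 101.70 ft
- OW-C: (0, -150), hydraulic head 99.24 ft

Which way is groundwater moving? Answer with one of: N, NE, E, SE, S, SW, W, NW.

∂h/∂x = (101.70 − 100.66) / (170 − 0) = +0.006118
∂h/∂y = (99.24 − 100.66) / (-150 − 0) = +0.009467
Flow = −∇h = (-0.006118 east, -0.009467 north), which points southwest.

SW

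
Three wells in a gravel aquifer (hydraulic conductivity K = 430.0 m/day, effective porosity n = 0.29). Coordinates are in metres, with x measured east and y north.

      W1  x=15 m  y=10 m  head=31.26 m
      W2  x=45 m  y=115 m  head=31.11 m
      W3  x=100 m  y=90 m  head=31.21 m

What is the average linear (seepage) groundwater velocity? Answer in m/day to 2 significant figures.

Three-point gradient (reference W1): Δ to W2 = (30, 105, -0.15), Δ to W3 = (85, 80, -0.05).
∂h/∂x = +0.001034, ∂h/∂y = -0.001724 (det = -6525).
|∇h| = √(0.001034² + -0.001724²) = 0.00201
Seepage velocity v = K·i/n = 430.0 × 0.00201 / 0.29 = 2.98 m/day.

3.0 m/day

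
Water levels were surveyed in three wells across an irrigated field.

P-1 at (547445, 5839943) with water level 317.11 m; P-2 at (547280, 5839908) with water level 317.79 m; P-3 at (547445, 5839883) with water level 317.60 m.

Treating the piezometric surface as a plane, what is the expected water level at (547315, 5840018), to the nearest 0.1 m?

316.8 m

Taking P-1 as reference: P-2−P-1 = (-165, -35, +0.68); P-3−P-1 = (0, -60, +0.49).
Solve a·Δx + b·Δy = Δh: det = (-165)·(-60) − 0·(-35) = 9900.
∂h/∂x = [(+0.68)·(-60) − (+0.49)·(-35)] / 9900 = -0.002389
∂h/∂y = [(-165)·(+0.49) − 0·(+0.68)] / 9900 = -0.008167
h(547315, 5840018) = 317.11 + (-0.002389)·(-130) + (-0.008167)·(75) = 317.11 +0.311 -0.613 = 316.808 m.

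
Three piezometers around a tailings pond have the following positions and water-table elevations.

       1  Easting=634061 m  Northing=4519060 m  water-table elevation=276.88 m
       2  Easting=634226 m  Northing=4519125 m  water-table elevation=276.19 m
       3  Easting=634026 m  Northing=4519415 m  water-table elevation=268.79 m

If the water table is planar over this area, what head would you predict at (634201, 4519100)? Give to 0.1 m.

Taking 1 as reference: 2−1 = (165, 65, -0.69); 3−1 = (-35, 355, -8.09).
Solve a·Δx + b·Δy = Δh: det = 165·355 − (-35)·65 = 60850.
∂h/∂x = [(-0.69)·355 − (-8.09)·65] / 60850 = +0.004616
∂h/∂y = [165·(-8.09) − (-35)·(-0.69)] / 60850 = -0.02233
h(634201, 4519100) = 276.88 + (+0.004616)·(140) + (-0.02233)·(40) = 276.88 +0.646 -0.893 = 276.633 m.

276.6 m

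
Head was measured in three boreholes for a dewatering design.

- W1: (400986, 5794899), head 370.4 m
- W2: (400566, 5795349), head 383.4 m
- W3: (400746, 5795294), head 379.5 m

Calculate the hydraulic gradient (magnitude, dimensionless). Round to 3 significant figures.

0.0217

Three-point gradient (reference W1): Δ to W2 = (-420, 450, +13.0), Δ to W3 = (-240, 395, +9.1).
∂h/∂x = -0.01796, ∂h/∂y = +0.01212 (det = -57900).
|∇h| = √(-0.01796² + 0.01212²) = 0.02167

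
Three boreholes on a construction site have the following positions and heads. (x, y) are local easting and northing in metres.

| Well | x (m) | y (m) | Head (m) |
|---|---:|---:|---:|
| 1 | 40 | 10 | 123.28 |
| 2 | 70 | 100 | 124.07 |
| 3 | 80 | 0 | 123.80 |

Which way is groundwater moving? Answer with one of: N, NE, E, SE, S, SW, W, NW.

W

Three-point gradient (reference 1): Δ to 2 = (30, 90, +0.79), Δ to 3 = (40, -10, +0.52).
∂h/∂x = +0.01403, ∂h/∂y = +0.004103 (det = -3900).
Flow = −∇h = (-0.01403 east, -0.004103 north), which points west.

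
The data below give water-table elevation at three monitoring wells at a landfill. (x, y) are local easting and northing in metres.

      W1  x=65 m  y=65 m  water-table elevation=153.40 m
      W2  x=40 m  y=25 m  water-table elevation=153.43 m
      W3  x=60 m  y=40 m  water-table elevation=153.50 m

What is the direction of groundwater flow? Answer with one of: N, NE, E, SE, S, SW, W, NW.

NW

With h = a·x + b·y + c and W1 as origin, the differences give:
  (-25)·a + (-40)·b = +0.03
  (-5)·a + (-25)·b = +0.10
Eliminate b (×(-25) and ×(-40), subtract): 425·a = 3.250 → a = ∂h/∂x = +0.007647
Back-substitute: b = ∂h/∂y = -0.005529.
Flow = −∇h = (-0.007647 east, +0.005529 north), which points northwest.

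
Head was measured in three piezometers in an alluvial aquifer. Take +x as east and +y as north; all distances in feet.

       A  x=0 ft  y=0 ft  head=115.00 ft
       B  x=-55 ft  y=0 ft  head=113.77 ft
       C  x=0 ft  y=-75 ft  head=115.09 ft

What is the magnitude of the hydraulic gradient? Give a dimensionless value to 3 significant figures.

0.0224

∂h/∂x = (113.77 − 115.00) / (-55 − 0) = +0.02236
∂h/∂y = (115.09 − 115.00) / (-75 − 0) = -0.001200
|∇h| = √(0.02236² + -0.001200²) = 0.02239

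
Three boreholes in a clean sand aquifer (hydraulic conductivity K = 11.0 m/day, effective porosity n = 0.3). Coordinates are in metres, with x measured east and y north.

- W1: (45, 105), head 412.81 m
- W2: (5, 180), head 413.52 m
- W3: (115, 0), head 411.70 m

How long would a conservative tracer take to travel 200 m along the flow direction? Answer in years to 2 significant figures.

Differences from W1: to W2 (Δx, Δy, Δh) = (-40, 75, +0.71); to W3 = (70, -105, -1.11).
Determinant of the coordinate differences = (-40)·(-105) − 70·75 = -1050.
∂h/∂x = [(+0.71)·(-105) − (-1.11)·75] / -1050 = -0.008286
∂h/∂y = [(-40)·(-1.11) − 70·(+0.71)] / -1050 = +0.005048
|∇h| = √(-0.008286² + 0.005048²) = 0.009703
Seepage velocity v = K·i/n = 11.0 × 0.009703 / 0.3 = 0.3558 m/day.
t = 200 / 0.3558 = 562.1 days = 1.54 years.

1.5 years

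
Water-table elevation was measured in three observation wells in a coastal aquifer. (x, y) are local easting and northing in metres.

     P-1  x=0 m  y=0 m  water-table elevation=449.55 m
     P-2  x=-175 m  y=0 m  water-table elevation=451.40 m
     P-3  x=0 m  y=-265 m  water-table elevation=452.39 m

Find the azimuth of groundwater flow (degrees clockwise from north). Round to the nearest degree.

∂h/∂x = (451.40 − 449.55) / (-175 − 0) = -0.01057
∂h/∂y = (452.39 − 449.55) / (-265 − 0) = -0.01072
Flow direction (−∇h) has components (+0.01057 E, +0.01072 N).
Azimuth = atan2(E, N) = atan2(+0.01057, +0.01072) = 44.6° ≈ 045°.

045°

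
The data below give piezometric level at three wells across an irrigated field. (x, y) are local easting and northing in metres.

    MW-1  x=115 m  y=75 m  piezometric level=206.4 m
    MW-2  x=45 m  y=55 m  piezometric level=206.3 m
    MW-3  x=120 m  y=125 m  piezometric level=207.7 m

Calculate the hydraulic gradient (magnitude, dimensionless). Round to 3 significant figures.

0.0273

With h = a·x + b·y + c and MW-1 as origin, the differences give:
  (-70)·a + (-20)·b = -0.1
  5·a + 50·b = +1.3
Eliminate b (×50 and ×(-20), subtract): -3400·a = 21.00 → a = ∂h/∂x = -0.006176
Back-substitute: b = ∂h/∂y = +0.02662.
|∇h| = √(-0.006176² + 0.02662²) = 0.02733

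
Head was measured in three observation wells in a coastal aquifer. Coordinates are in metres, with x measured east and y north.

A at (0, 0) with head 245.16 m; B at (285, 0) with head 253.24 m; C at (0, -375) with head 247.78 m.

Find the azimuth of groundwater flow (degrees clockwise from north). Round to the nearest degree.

284°

∂h/∂x = (253.24 − 245.16) / (285 − 0) = +0.02835
∂h/∂y = (247.78 − 245.16) / (-375 − 0) = -0.006987
Flow direction (−∇h) has components (-0.02835 E, +0.006987 N).
Azimuth = atan2(E, N) = atan2(-0.02835, +0.006987) = 283.8° ≈ 284°.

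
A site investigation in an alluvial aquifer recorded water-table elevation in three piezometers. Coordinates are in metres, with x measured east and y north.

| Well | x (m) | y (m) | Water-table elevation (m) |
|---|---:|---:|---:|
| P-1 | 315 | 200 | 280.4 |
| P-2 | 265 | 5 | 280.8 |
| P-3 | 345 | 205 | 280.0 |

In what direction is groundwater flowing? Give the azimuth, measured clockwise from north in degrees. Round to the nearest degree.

Taking P-1 as reference: P-2−P-1 = (-50, -195, +0.4); P-3−P-1 = (30, 5, -0.4).
Solve a·Δx + b·Δy = Δh: det = (-50)·5 − 30·(-195) = 5600.
∂h/∂x = [(+0.4)·5 − (-0.4)·(-195)] / 5600 = -0.01357
∂h/∂y = [(-50)·(-0.4) − 30·(+0.4)] / 5600 = +0.001429
Flow direction (−∇h) has components (+0.01357 E, -0.001429 N).
Azimuth = atan2(E, N) = atan2(+0.01357, -0.001429) = 96.0° ≈ 096°.

096°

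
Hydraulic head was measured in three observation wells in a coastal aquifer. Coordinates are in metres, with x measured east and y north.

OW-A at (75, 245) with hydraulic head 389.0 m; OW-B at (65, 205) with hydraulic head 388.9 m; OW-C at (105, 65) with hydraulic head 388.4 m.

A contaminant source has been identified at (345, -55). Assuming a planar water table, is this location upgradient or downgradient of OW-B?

downgradient

With h = a·x + b·y + c and OW-A as origin, the differences give:
  (-10)·a + (-40)·b = -0.1
  30·a + (-180)·b = -0.6
Eliminate b (×(-180) and ×(-40), subtract): 3000·a = -6.00 → a = ∂h/∂x = -0.002000
Back-substitute: b = ∂h/∂y = +0.003000.
Head at (345, -55) = 389.0 + (-0.002000)·(270) + (+0.003000)·(-300) = 387.56 m.
That is lower than the 388.9 m at OW-B, so the point is downgradient.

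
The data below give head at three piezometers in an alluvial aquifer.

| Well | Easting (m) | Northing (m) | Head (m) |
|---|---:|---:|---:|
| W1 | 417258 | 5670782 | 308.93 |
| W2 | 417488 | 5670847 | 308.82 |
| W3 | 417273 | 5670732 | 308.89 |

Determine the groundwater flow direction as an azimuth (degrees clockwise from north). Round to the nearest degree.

133°

With h = a·x + b·y + c and W1 as origin, the differences give:
  230·a + 65·b = -0.11
  15·a + (-50)·b = -0.04
Eliminate b (×(-50) and ×65, subtract): -12475·a = 8.100 → a = ∂h/∂x = -0.0006493
Back-substitute: b = ∂h/∂y = +0.0006052.
Flow direction (−∇h) has components (+0.0006493 E, -0.0006052 N).
Azimuth = atan2(E, N) = atan2(+0.0006493, -0.0006052) = 133.0° ≈ 133°.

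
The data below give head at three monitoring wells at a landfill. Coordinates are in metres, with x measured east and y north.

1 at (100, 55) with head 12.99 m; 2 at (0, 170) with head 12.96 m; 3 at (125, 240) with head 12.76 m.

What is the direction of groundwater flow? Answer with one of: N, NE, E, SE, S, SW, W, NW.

NE

With h = a·x + b·y + c and 1 as origin, the differences give:
  (-100)·a + 115·b = -0.03
  25·a + 185·b = -0.23
Eliminate b (×185 and ×115, subtract): -21375·a = 20.900 → a = ∂h/∂x = -0.0009778
Back-substitute: b = ∂h/∂y = -0.001111.
Flow = −∇h = (+0.0009778 east, +0.001111 north), which points northeast.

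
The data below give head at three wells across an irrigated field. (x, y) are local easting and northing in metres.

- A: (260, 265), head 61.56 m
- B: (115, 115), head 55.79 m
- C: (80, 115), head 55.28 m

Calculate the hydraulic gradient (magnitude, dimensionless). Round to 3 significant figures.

0.0284

With h = a·x + b·y + c and A as origin, the differences give:
  (-145)·a + (-150)·b = -5.77
  (-180)·a + (-150)·b = -6.28
Eliminate b (×(-150) and ×(-150), subtract): -5250·a = -76.500 → a = ∂h/∂x = +0.01457
Back-substitute: b = ∂h/∂y = +0.02438.
|∇h| = √(0.01457² + 0.02438²) = 0.0284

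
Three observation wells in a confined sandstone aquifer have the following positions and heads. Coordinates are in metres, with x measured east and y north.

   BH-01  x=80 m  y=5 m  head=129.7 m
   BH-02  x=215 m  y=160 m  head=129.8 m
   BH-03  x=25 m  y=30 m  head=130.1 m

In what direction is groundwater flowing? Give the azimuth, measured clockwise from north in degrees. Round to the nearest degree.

135°

Taking BH-01 as reference: BH-02−BH-01 = (135, 155, +0.1); BH-03−BH-01 = (-55, 25, +0.4).
Solve a·Δx + b·Δy = Δh: det = 135·25 − (-55)·155 = 11900.
∂h/∂x = [(+0.1)·25 − (+0.4)·155] / 11900 = -0.005000
∂h/∂y = [135·(+0.4) − (-55)·(+0.1)] / 11900 = +0.005000
Flow direction (−∇h) has components (+0.005000 E, -0.005000 N).
Azimuth = atan2(E, N) = atan2(+0.005000, -0.005000) = 135.0° ≈ 135°.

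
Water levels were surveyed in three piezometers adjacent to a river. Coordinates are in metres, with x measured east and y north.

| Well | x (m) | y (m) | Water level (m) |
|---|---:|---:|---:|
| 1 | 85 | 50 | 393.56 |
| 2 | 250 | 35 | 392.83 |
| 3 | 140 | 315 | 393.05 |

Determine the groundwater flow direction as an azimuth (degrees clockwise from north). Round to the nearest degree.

Taking 1 as reference: 2−1 = (165, -15, -0.73); 3−1 = (55, 265, -0.51).
Determinant of the coordinate differences = 165·265 − 55·(-15) = 44550.
∂h/∂x = [(-0.73)·265 − (-0.51)·(-15)] / 44550 = -0.004514
∂h/∂y = [165·(-0.51) − 55·(-0.73)] / 44550 = -0.0009877
Flow direction (−∇h) has components (+0.004514 E, +0.0009877 N).
Azimuth = atan2(E, N) = atan2(+0.004514, +0.0009877) = 77.7° ≈ 078°.

078°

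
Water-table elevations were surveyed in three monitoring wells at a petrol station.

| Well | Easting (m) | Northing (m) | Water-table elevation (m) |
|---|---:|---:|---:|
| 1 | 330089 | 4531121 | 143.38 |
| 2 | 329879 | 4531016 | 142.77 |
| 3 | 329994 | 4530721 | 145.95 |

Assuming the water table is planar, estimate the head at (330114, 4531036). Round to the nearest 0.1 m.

Three-point gradient (reference 1): Δ to 2 = (-210, -105, -0.61), Δ to 3 = (-95, -400, +2.57).
∂h/∂x = +0.006942, ∂h/∂y = -0.008074 (det = 74025).
h(330114, 4531036) = 143.38 + (+0.006942)·(25) + (-0.008074)·(-85) = 143.38 +0.174 +0.686 = 144.240 m.

144.2 m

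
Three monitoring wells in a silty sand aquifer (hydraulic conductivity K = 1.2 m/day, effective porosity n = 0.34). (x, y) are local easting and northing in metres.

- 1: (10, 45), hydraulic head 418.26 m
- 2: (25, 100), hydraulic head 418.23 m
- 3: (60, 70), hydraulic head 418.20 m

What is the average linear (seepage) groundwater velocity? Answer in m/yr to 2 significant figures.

With h = a·x + b·y + c and 1 as origin, the differences give:
  15·a + 55·b = -0.03
  50·a + 25·b = -0.06
Eliminate b (×25 and ×55, subtract): -2375·a = 2.550 → a = ∂h/∂x = -0.001074
Back-substitute: b = ∂h/∂y = -0.0002526.
|∇h| = √(-0.001074² + -0.0002526²) = 0.001103
Seepage velocity v = K·i/n = 1.2 × 0.001103 / 0.34 = 0.003893 m/day = 1.422 m/yr.

1.4 m/yr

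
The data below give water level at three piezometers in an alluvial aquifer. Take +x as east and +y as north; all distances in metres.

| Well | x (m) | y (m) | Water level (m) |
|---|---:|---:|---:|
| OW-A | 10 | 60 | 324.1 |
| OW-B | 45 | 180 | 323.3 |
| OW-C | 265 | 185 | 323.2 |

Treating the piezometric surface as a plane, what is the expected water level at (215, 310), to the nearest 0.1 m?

Taking OW-A as reference: OW-B−OW-A = (35, 120, -0.8); OW-C−OW-A = (255, 125, -0.9).
Solve a·Δx + b·Δy = Δh: det = 35·125 − 255·120 = -26225.
∂h/∂x = [(-0.8)·125 − (-0.9)·120] / -26225 = -0.0003051
∂h/∂y = [35·(-0.9) − 255·(-0.8)] / -26225 = -0.006578
h(215, 310) = 324.1 + (-0.0003051)·(205) + (-0.006578)·(250) = 324.1 -0.063 -1.644 = 322.393 m.

322.4 m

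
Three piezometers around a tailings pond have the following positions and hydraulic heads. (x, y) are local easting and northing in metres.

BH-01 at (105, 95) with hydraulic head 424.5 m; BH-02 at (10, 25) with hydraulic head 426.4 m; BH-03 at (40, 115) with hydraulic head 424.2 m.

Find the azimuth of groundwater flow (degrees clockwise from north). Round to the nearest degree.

006°

Differences from BH-01: to BH-02 (Δx, Δy, Δh) = (-95, -70, +1.9); to BH-03 = (-65, 20, -0.3).
Determinant of the coordinate differences = (-95)·20 − (-65)·(-70) = -6450.
∂h/∂x = [(+1.9)·20 − (-0.3)·(-70)] / -6450 = -0.002636
∂h/∂y = [(-95)·(-0.3) − (-65)·(+1.9)] / -6450 = -0.02357
Flow direction (−∇h) has components (+0.002636 E, +0.02357 N).
Azimuth = atan2(E, N) = atan2(+0.002636, +0.02357) = 6.4° ≈ 006°.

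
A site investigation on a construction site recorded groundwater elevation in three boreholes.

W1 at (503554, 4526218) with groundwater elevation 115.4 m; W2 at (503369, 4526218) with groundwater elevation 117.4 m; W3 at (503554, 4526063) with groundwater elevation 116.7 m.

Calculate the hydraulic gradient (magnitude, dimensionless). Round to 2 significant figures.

∂h/∂x = (117.4 − 115.4) / (503369 − 503554) = -0.01081
∂h/∂y = (116.7 − 115.4) / (4526063 − 4526218) = -0.008387
|∇h| = √(-0.01081² + -0.008387²) = 0.01368

0.014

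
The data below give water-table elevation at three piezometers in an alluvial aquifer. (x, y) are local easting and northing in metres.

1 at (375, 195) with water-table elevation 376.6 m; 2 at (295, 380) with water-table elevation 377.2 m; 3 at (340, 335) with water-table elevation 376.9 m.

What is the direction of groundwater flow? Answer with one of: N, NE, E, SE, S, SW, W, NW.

E

Taking 1 as reference: 2−1 = (-80, 185, +0.6); 3−1 = (-35, 140, +0.3).
Solve a·Δx + b·Δy = Δh: det = (-80)·140 − (-35)·185 = -4725.
∂h/∂x = [(+0.6)·140 − (+0.3)·185] / -4725 = -0.006032
∂h/∂y = [(-80)·(+0.3) − (-35)·(+0.6)] / -4725 = +0.0006349
Flow = −∇h = (+0.006032 east, -0.0006349 north), which points east.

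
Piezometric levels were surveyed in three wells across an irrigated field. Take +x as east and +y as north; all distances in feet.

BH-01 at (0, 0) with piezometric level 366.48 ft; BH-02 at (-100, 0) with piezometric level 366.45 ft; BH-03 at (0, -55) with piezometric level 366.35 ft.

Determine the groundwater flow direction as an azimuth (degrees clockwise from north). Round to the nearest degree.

∂h/∂x = (366.45 − 366.48) / (-100 − 0) = +0.0003000
∂h/∂y = (366.35 − 366.48) / (-55 − 0) = +0.002364
Flow direction (−∇h) has components (-0.0003000 E, -0.002364 N).
Azimuth = atan2(E, N) = atan2(-0.0003000, -0.002364) = 187.2° ≈ 187°.

187°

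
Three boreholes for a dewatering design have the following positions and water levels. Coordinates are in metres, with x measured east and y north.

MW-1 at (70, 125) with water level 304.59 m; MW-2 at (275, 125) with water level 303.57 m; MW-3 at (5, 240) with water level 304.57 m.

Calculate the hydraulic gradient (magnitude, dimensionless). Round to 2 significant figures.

Differences from MW-1: to MW-2 (Δx, Δy, Δh) = (205, 0, -1.02); to MW-3 = (-65, 115, -0.02).
Determinant of the coordinate differences = 205·115 − (-65)·0 = 23575.
∂h/∂x = [(-1.02)·115 − (-0.02)·0] / 23575 = -0.004976
∂h/∂y = [205·(-0.02) − (-65)·(-1.02)] / 23575 = -0.002986
|∇h| = √(-0.004976² + -0.002986²) = 0.005803

0.0058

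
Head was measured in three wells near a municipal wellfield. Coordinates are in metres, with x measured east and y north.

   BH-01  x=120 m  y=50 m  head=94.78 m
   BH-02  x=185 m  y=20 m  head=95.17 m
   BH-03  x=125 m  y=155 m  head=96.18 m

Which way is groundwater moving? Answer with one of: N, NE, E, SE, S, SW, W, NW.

SW

Differences from BH-01: to BH-02 (Δx, Δy, Δh) = (65, -30, +0.39); to BH-03 = (5, 105, +1.40).
Determinant of the coordinate differences = 65·105 − 5·(-30) = 6975.
∂h/∂x = [(+0.39)·105 − (+1.40)·(-30)] / 6975 = +0.01189
∂h/∂y = [65·(+1.40) − 5·(+0.39)] / 6975 = +0.01277
Flow = −∇h = (-0.01189 east, -0.01277 north), which points southwest.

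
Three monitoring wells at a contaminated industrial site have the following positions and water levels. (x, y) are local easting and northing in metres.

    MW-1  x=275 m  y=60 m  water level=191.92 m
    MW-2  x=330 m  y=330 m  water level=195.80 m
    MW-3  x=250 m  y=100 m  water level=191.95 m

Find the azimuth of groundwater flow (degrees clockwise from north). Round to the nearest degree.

236°

Taking MW-1 as reference: MW-2−MW-1 = (55, 270, +3.88); MW-3−MW-1 = (-25, 40, +0.03).
Solve a·Δx + b·Δy = Δh: det = 55·40 − (-25)·270 = 8950.
∂h/∂x = [(+3.88)·40 − (+0.03)·270] / 8950 = +0.01644
∂h/∂y = [55·(+0.03) − (-25)·(+3.88)] / 8950 = +0.01102
Flow direction (−∇h) has components (-0.01644 E, -0.01102 N).
Azimuth = atan2(E, N) = atan2(-0.01644, -0.01102) = 236.2° ≈ 236°.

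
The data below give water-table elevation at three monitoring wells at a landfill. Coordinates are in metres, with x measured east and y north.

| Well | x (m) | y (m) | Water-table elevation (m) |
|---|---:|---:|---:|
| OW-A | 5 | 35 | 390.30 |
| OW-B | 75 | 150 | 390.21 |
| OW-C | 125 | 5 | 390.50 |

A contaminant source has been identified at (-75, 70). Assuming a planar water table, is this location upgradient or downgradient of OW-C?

With h = a·x + b·y + c and OW-A as origin, the differences give:
  70·a + 115·b = -0.09
  120·a + (-30)·b = +0.20
Eliminate b (×(-30) and ×115, subtract): -15900·a = -20.300 → a = ∂h/∂x = +0.001277
Back-substitute: b = ∂h/∂y = -0.001560.
Head at (-75, 70) = 390.30 + (+0.001277)·(-80) + (-0.001560)·(35) = 390.14 m.
That is lower than the 390.50 m at OW-C, so the point is downgradient.

downgradient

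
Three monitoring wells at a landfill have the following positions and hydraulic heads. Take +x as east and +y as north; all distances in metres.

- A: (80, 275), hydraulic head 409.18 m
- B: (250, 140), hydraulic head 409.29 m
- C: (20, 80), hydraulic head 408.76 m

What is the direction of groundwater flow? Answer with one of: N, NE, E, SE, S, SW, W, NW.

SW

Three-point gradient (reference A): Δ to B = (170, -135, +0.11), Δ to C = (-60, -195, -0.42).
∂h/∂x = +0.001895, ∂h/∂y = +0.001571 (det = -41250).
Flow = −∇h = (-0.001895 east, -0.001571 north), which points southwest.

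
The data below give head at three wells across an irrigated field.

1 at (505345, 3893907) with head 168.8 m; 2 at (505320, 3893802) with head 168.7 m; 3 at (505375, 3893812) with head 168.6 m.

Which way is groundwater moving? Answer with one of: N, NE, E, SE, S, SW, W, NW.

Taking 1 as reference: 2−1 = (-25, -105, -0.1); 3−1 = (30, -95, -0.2).
Determinant of the coordinate differences = (-25)·(-95) − 30·(-105) = 5525.
∂h/∂x = [(-0.1)·(-95) − (-0.2)·(-105)] / 5525 = -0.002081
∂h/∂y = [(-25)·(-0.2) − 30·(-0.1)] / 5525 = +0.001448
Flow = −∇h = (+0.002081 east, -0.001448 north), which points southeast.

SE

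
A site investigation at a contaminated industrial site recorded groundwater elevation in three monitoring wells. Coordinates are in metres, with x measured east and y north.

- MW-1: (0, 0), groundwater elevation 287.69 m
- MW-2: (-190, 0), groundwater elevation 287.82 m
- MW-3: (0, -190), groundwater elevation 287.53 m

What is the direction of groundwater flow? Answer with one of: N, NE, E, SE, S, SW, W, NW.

SE

∂h/∂x = (287.82 − 287.69) / (-190 − 0) = -0.0006842
∂h/∂y = (287.53 − 287.69) / (-190 − 0) = +0.0008421
Flow = −∇h = (+0.0006842 east, -0.0008421 north), which points southeast.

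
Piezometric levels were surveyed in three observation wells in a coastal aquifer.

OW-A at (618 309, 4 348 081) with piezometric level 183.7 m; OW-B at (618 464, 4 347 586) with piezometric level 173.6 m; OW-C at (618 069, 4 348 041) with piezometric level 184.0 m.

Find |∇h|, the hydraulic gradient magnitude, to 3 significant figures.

0.0195

With h = a·x + b·y + c and OW-A as origin, the differences give:
  155·a + (-495)·b = -10.1
  (-240)·a + (-40)·b = +0.3
Eliminate b (×(-40) and ×(-495), subtract): -125000·a = 552.50 → a = ∂h/∂x = -0.004420
Back-substitute: b = ∂h/∂y = +0.01902.
|∇h| = √(-0.004420² + 0.01902²) = 0.01953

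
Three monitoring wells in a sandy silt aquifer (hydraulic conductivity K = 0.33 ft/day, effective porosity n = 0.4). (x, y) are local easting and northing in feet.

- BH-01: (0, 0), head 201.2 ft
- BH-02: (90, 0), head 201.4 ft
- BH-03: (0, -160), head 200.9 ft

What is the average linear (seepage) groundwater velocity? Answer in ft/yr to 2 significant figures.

∂h/∂x = (201.4 − 201.2) / (90 − 0) = +0.002222
∂h/∂y = (200.9 − 201.2) / (-160 − 0) = +0.001875
|∇h| = √(0.002222² + 0.001875²) = 0.002907
Seepage velocity v = K·i/n = 0.33 × 0.002907 / 0.4 = 0.002398 ft/day = 0.8759 ft/yr.

0.88 ft/yr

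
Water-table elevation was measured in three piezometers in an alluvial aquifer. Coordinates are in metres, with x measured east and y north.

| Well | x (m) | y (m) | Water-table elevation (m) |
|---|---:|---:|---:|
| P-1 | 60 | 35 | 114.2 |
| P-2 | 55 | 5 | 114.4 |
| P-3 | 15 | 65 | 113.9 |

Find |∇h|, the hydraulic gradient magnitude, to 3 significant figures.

Taking P-1 as reference: P-2−P-1 = (-5, -30, +0.2); P-3−P-1 = (-45, 30, -0.3).
Solve a·Δx + b·Δy = Δh: det = (-5)·30 − (-45)·(-30) = -1500.
∂h/∂x = [(+0.2)·30 − (-0.3)·(-30)] / -1500 = +0.002000
∂h/∂y = [(-5)·(-0.3) − (-45)·(+0.2)] / -1500 = -0.007000
|∇h| = √(0.002000² + -0.007000²) = 0.00728

0.00728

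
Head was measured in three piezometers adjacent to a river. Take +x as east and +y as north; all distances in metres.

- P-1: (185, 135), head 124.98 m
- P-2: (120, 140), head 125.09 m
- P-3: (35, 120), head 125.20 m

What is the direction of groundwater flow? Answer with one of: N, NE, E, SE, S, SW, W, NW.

Three-point gradient (reference P-1): Δ to P-2 = (-65, 5, +0.11), Δ to P-3 = (-150, -15, +0.22).
∂h/∂x = -0.001594, ∂h/∂y = +0.001275 (det = 1725).
Flow = −∇h = (+0.001594 east, -0.001275 north), which points southeast.

SE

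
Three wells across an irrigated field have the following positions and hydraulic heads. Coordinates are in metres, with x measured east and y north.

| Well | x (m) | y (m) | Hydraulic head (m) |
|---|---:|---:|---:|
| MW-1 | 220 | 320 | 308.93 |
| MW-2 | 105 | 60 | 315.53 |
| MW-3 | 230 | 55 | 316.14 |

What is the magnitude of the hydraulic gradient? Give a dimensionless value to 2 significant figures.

Taking MW-1 as reference: MW-2−MW-1 = (-115, -260, +6.60); MW-3−MW-1 = (10, -265, +7.21).
Determinant of the coordinate differences = (-115)·(-265) − 10·(-260) = 33075.
∂h/∂x = [(+6.60)·(-265) − (+7.21)·(-260)] / 33075 = +0.003797
∂h/∂y = [(-115)·(+7.21) − 10·(+6.60)] / 33075 = -0.02706
|∇h| = √(0.003797² + -0.02706²) = 0.02733

0.027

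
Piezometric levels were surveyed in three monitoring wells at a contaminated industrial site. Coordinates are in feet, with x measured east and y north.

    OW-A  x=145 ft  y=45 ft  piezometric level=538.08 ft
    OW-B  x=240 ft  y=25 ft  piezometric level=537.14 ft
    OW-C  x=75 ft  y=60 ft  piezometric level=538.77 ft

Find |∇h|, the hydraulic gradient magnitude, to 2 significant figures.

0.016

Taking OW-A as reference: OW-B−OW-A = (95, -20, -0.94); OW-C−OW-A = (-70, 15, +0.69).
Determinant of the coordinate differences = 95·15 − (-70)·(-20) = 25.
∂h/∂x = [(-0.94)·15 − (+0.69)·(-20)] / 25 = -0.01200
∂h/∂y = [95·(+0.69) − (-70)·(-0.94)] / 25 = -0.01000
|∇h| = √(-0.01200² + -0.01000²) = 0.01562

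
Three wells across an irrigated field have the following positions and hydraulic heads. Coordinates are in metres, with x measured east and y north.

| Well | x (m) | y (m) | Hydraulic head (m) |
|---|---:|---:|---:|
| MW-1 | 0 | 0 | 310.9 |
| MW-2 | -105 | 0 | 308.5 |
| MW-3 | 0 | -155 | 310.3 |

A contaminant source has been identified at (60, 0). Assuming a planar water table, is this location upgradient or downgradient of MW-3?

upgradient

∂h/∂x = (308.5 − 310.9) / (-105 − 0) = +0.02286
∂h/∂y = (310.3 − 310.9) / (-155 − 0) = +0.003871
Head at (60, 0) = 310.9 + (+0.02286)·(60) + (+0.003871)·(0) = 312.27 m.
That is higher than the 310.3 m at MW-3, so the point is upgradient.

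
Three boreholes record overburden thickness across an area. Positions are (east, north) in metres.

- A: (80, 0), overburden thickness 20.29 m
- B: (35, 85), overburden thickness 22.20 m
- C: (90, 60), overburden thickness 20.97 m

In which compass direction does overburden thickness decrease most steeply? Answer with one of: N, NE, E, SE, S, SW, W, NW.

SE

Taking A as reference: B−A = (-45, 85, +1.91); C−A = (10, 60, +0.68).
Determinant of the coordinate differences = (-45)·60 − 10·85 = -3550.
∂d/∂x = [(+1.91)·60 − (+0.68)·85] / -3550 = -0.01600
∂d/∂y = [(-45)·(+0.68) − 10·(+1.91)] / -3550 = +0.01400
Steepest decrease is along −∇f = (+0.01600 E, -0.01400 N) → southeast.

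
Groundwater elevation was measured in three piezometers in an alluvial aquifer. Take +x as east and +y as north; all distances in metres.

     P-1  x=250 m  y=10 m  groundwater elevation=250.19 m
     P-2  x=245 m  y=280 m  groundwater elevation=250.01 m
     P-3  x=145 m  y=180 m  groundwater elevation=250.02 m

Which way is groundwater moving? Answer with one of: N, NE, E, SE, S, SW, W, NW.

NW

Three-point gradient (reference P-1): Δ to P-2 = (-5, 270, -0.18), Δ to P-3 = (-105, 170, -0.17).
∂h/∂x = +0.0005564, ∂h/∂y = -0.0006564 (det = 27500).
Flow = −∇h = (-0.0005564 east, +0.0006564 north), which points northwest.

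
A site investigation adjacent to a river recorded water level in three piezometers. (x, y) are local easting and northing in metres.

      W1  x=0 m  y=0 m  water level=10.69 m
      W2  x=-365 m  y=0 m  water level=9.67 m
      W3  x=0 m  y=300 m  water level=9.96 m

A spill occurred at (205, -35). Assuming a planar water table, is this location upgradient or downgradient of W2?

∂h/∂x = (9.67 − 10.69) / (-365 − 0) = +0.002795
∂h/∂y = (9.96 − 10.69) / (300 − 0) = -0.002433
Head at (205, -35) = 10.69 + (+0.002795)·(205) + (-0.002433)·(-35) = 11.35 m.
That is higher than the 9.67 m at W2, so the point is upgradient.

upgradient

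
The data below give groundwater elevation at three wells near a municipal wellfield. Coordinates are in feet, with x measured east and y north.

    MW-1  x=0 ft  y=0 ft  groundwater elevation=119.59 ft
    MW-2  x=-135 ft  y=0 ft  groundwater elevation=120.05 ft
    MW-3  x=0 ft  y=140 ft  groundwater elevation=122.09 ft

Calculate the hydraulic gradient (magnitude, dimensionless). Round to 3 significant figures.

0.0182

∂h/∂x = (120.05 − 119.59) / (-135 − 0) = -0.003407
∂h/∂y = (122.09 − 119.59) / (140 − 0) = +0.01786
|∇h| = √(-0.003407² + 0.01786²) = 0.01818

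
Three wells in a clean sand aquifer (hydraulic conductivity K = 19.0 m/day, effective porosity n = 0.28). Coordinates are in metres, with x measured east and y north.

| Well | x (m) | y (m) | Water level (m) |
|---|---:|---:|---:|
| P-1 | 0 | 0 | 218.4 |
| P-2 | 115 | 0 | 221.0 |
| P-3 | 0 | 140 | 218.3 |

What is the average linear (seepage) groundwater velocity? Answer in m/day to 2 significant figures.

∂h/∂x = (221.0 − 218.4) / (115 − 0) = +0.02261
∂h/∂y = (218.3 − 218.4) / (140 − 0) = -0.0007143
|∇h| = √(0.02261² + -0.0007143²) = 0.02262
Seepage velocity v = K·i/n = 19.0 × 0.02262 / 0.28 = 1.535 m/day.

1.5 m/day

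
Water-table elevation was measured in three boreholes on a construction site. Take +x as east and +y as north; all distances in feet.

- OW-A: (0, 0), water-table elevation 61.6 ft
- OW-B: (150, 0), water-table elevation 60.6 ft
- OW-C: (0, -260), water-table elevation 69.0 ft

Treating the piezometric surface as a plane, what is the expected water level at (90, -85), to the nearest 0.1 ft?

∂h/∂x = (60.6 − 61.6) / (150 − 0) = -0.006667
∂h/∂y = (69.0 − 61.6) / (-260 − 0) = -0.02846
h(90, -85) = 61.6 + (-0.006667)·(90) + (-0.02846)·(-85) = 61.6 -0.600 +2.419 = 63.419 ft.

63.4 ft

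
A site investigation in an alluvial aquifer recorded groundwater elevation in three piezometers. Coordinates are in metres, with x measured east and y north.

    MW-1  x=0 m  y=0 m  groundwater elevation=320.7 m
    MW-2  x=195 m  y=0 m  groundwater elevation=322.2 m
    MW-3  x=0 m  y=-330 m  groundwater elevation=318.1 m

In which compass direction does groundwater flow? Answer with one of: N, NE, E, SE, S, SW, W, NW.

∂h/∂x = (322.2 − 320.7) / (195 − 0) = +0.007692
∂h/∂y = (318.1 − 320.7) / (-330 − 0) = +0.007879
Flow = −∇h = (-0.007692 east, -0.007879 north), which points southwest.

SW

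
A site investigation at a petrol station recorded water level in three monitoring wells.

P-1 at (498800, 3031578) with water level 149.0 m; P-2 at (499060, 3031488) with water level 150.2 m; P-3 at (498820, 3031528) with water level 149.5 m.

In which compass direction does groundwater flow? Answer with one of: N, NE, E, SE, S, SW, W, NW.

N

With h = a·x + b·y + c and P-1 as origin, the differences give:
  260·a + (-90)·b = +1.2
  20·a + (-50)·b = +0.5
Eliminate b (×(-50) and ×(-90), subtract): -11200·a = -15.00 → a = ∂h/∂x = +0.001339
Back-substitute: b = ∂h/∂y = -0.009464.
Flow = −∇h = (-0.001339 east, +0.009464 north), which points north.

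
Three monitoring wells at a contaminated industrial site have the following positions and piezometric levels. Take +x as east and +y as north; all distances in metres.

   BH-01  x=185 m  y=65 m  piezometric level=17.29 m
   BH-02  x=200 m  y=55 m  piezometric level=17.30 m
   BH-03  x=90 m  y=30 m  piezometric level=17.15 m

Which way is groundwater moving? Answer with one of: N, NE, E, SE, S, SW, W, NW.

SW

With h = a·x + b·y + c and BH-01 as origin, the differences give:
  15·a + (-10)·b = +0.01
  (-95)·a + (-35)·b = -0.14
Eliminate b (×(-35) and ×(-10), subtract): -1475·a = -1.750 → a = ∂h/∂x = +0.001186
Back-substitute: b = ∂h/∂y = +0.0007797.
Flow = −∇h = (-0.001186 east, -0.0007797 north), which points southwest.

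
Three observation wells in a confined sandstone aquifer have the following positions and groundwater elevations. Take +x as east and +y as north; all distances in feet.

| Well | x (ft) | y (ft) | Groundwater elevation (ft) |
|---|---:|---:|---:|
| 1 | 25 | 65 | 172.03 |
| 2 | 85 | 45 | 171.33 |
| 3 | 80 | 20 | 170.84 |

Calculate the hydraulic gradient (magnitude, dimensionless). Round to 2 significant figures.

Taking 1 as reference: 2−1 = (60, -20, -0.70); 3−1 = (55, -45, -1.19).
Determinant of the coordinate differences = 60·(-45) − 55·(-20) = -1600.
∂h/∂x = [(-0.70)·(-45) − (-1.19)·(-20)] / -1600 = -0.004812
∂h/∂y = [60·(-1.19) − 55·(-0.70)] / -1600 = +0.02056
|∇h| = √(-0.004812² + 0.02056²) = 0.02112

0.021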